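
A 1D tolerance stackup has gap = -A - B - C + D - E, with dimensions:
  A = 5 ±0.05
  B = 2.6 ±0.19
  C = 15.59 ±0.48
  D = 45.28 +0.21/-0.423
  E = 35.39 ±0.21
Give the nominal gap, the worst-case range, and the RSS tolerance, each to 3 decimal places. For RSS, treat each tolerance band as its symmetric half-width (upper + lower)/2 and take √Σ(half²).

Stack each dimension's contribution:
  -A: nom -5.000 → Σnom=-5.000; wc +0.050/-0.050 → slack +0.050/-0.050; half-tol=0.050, Σhalf²=0.002500
  -B: nom -2.600 → Σnom=-7.600; wc +0.190/-0.190 → slack +0.240/-0.240; half-tol=0.190, Σhalf²=0.038600
  -C: nom -15.590 → Σnom=-23.190; wc +0.480/-0.480 → slack +0.720/-0.720; half-tol=0.480, Σhalf²=0.269000
  +D: nom +45.280 → Σnom=22.090; wc +0.210/-0.423 → slack +0.930/-1.143; half-tol=0.317, Σhalf²=0.369172
  -E: nom -35.390 → Σnom=-13.300; wc +0.210/-0.210 → slack +1.140/-1.353; half-tol=0.210, Σhalf²=0.413272
Nominal = -13.300. Worst-case = [-13.300 - 1.353, -13.300 + 1.140] = [-14.653, -12.160]. RSS = √0.413272 = 0.643.

nominal=-13.300 wc=[-14.653,-12.160] rss=0.643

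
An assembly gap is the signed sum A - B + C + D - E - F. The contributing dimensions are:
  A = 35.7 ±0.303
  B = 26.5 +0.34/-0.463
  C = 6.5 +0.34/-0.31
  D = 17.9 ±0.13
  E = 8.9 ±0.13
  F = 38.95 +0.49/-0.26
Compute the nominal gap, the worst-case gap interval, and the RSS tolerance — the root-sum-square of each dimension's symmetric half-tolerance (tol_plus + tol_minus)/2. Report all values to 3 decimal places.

nominal=-14.250 wc=[-15.953,-12.624] rss=0.730

Stack each dimension's contribution:
  +A: nom +35.700 → Σnom=35.700; wc +0.303/-0.303 → slack +0.303/-0.303; half-tol=0.303, Σhalf²=0.091809
  -B: nom -26.500 → Σnom=9.200; wc +0.463/-0.340 → slack +0.766/-0.643; half-tol=0.402, Σhalf²=0.253011
  +C: nom +6.500 → Σnom=15.700; wc +0.340/-0.310 → slack +1.106/-0.953; half-tol=0.325, Σhalf²=0.358636
  +D: nom +17.900 → Σnom=33.600; wc +0.130/-0.130 → slack +1.236/-1.083; half-tol=0.130, Σhalf²=0.375536
  -E: nom -8.900 → Σnom=24.700; wc +0.130/-0.130 → slack +1.366/-1.213; half-tol=0.130, Σhalf²=0.392436
  -F: nom -38.950 → Σnom=-14.250; wc +0.260/-0.490 → slack +1.626/-1.703; half-tol=0.375, Σhalf²=0.533061
Nominal = -14.250. Worst-case = [-14.250 - 1.703, -14.250 + 1.626] = [-15.953, -12.624]. RSS = √0.533061 = 0.730.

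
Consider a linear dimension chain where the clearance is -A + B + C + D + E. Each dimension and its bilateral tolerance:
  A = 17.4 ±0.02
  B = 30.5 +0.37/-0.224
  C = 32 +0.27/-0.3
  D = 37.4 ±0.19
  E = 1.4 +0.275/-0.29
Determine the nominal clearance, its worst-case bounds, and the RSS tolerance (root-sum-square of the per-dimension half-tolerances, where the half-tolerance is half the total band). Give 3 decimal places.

Stack each dimension's contribution:
  -A: nom -17.400 → Σnom=-17.400; wc +0.020/-0.020 → slack +0.020/-0.020; half-tol=0.020, Σhalf²=0.000400
  +B: nom +30.500 → Σnom=13.100; wc +0.370/-0.224 → slack +0.390/-0.244; half-tol=0.297, Σhalf²=0.088609
  +C: nom +32.000 → Σnom=45.100; wc +0.270/-0.300 → slack +0.660/-0.544; half-tol=0.285, Σhalf²=0.169834
  +D: nom +37.400 → Σnom=82.500; wc +0.190/-0.190 → slack +0.850/-0.734; half-tol=0.190, Σhalf²=0.205934
  +E: nom +1.400 → Σnom=83.900; wc +0.275/-0.290 → slack +1.125/-1.024; half-tol=0.282, Σhalf²=0.285740
Nominal = 83.900. Worst-case = [83.900 - 1.024, 83.900 + 1.125] = [82.876, 85.025]. RSS = √0.285740 = 0.535.

nominal=83.900 wc=[82.876,85.025] rss=0.535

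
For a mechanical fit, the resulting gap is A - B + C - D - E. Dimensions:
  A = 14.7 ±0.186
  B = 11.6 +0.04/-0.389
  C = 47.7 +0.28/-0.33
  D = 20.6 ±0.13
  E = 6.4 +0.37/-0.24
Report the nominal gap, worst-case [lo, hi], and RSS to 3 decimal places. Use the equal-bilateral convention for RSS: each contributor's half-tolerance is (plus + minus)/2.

Stack each dimension's contribution:
  +A: nom +14.700 → Σnom=14.700; wc +0.186/-0.186 → slack +0.186/-0.186; half-tol=0.186, Σhalf²=0.034596
  -B: nom -11.600 → Σnom=3.100; wc +0.389/-0.040 → slack +0.575/-0.226; half-tol=0.214, Σhalf²=0.080606
  +C: nom +47.700 → Σnom=50.800; wc +0.280/-0.330 → slack +0.855/-0.556; half-tol=0.305, Σhalf²=0.173631
  -D: nom -20.600 → Σnom=30.200; wc +0.130/-0.130 → slack +0.985/-0.686; half-tol=0.130, Σhalf²=0.190531
  -E: nom -6.400 → Σnom=23.800; wc +0.240/-0.370 → slack +1.225/-1.056; half-tol=0.305, Σhalf²=0.283556
Nominal = 23.800. Worst-case = [23.800 - 1.056, 23.800 + 1.225] = [22.744, 25.025]. RSS = √0.283556 = 0.532.

nominal=23.800 wc=[22.744,25.025] rss=0.532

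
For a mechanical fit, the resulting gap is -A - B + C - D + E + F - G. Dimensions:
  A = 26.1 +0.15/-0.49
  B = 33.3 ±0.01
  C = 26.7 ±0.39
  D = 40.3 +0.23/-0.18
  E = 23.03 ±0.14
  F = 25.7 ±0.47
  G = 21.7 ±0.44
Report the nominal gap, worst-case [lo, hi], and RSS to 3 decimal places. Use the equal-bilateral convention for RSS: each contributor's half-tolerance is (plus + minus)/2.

nominal=-45.970 wc=[-47.800,-43.850] rss=0.855

Stack each dimension's contribution:
  -A: nom -26.100 → Σnom=-26.100; wc +0.490/-0.150 → slack +0.490/-0.150; half-tol=0.320, Σhalf²=0.102400
  -B: nom -33.300 → Σnom=-59.400; wc +0.010/-0.010 → slack +0.500/-0.160; half-tol=0.010, Σhalf²=0.102500
  +C: nom +26.700 → Σnom=-32.700; wc +0.390/-0.390 → slack +0.890/-0.550; half-tol=0.390, Σhalf²=0.254600
  -D: nom -40.300 → Σnom=-73.000; wc +0.180/-0.230 → slack +1.070/-0.780; half-tol=0.205, Σhalf²=0.296625
  +E: nom +23.030 → Σnom=-49.970; wc +0.140/-0.140 → slack +1.210/-0.920; half-tol=0.140, Σhalf²=0.316225
  +F: nom +25.700 → Σnom=-24.270; wc +0.470/-0.470 → slack +1.680/-1.390; half-tol=0.470, Σhalf²=0.537125
  -G: nom -21.700 → Σnom=-45.970; wc +0.440/-0.440 → slack +2.120/-1.830; half-tol=0.440, Σhalf²=0.730725
Nominal = -45.970. Worst-case = [-45.970 - 1.830, -45.970 + 2.120] = [-47.800, -43.850]. RSS = √0.730725 = 0.855.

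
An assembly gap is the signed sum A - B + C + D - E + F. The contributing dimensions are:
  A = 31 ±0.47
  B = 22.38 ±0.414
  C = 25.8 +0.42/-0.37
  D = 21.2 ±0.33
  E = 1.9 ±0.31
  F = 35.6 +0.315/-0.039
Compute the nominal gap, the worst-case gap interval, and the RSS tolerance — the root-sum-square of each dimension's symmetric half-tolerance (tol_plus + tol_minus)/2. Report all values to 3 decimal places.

Stack each dimension's contribution:
  +A: nom +31.000 → Σnom=31.000; wc +0.470/-0.470 → slack +0.470/-0.470; half-tol=0.470, Σhalf²=0.220900
  -B: nom -22.380 → Σnom=8.620; wc +0.414/-0.414 → slack +0.884/-0.884; half-tol=0.414, Σhalf²=0.392296
  +C: nom +25.800 → Σnom=34.420; wc +0.420/-0.370 → slack +1.304/-1.254; half-tol=0.395, Σhalf²=0.548321
  +D: nom +21.200 → Σnom=55.620; wc +0.330/-0.330 → slack +1.634/-1.584; half-tol=0.330, Σhalf²=0.657221
  -E: nom -1.900 → Σnom=53.720; wc +0.310/-0.310 → slack +1.944/-1.894; half-tol=0.310, Σhalf²=0.753321
  +F: nom +35.600 → Σnom=89.320; wc +0.315/-0.039 → slack +2.259/-1.933; half-tol=0.177, Σhalf²=0.784650
Nominal = 89.320. Worst-case = [89.320 - 1.933, 89.320 + 2.259] = [87.387, 91.579]. RSS = √0.784650 = 0.886.

nominal=89.320 wc=[87.387,91.579] rss=0.886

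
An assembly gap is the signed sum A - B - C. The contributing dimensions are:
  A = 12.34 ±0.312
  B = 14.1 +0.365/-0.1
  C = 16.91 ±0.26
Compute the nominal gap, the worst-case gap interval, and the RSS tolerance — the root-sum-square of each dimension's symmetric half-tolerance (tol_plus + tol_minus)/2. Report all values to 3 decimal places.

Stack each dimension's contribution:
  +A: nom +12.340 → Σnom=12.340; wc +0.312/-0.312 → slack +0.312/-0.312; half-tol=0.312, Σhalf²=0.097344
  -B: nom -14.100 → Σnom=-1.760; wc +0.100/-0.365 → slack +0.412/-0.677; half-tol=0.232, Σhalf²=0.151400
  -C: nom -16.910 → Σnom=-18.670; wc +0.260/-0.260 → slack +0.672/-0.937; half-tol=0.260, Σhalf²=0.219000
Nominal = -18.670. Worst-case = [-18.670 - 0.937, -18.670 + 0.672] = [-19.607, -17.998]. RSS = √0.219000 = 0.468.

nominal=-18.670 wc=[-19.607,-17.998] rss=0.468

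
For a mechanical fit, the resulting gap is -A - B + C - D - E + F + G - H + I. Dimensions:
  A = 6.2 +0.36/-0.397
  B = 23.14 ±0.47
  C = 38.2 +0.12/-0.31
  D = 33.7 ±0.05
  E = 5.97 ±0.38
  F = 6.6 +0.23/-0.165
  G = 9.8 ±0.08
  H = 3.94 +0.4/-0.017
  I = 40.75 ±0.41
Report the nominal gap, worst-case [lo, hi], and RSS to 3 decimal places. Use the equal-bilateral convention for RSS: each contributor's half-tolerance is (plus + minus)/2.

nominal=22.400 wc=[19.775,24.554] rss=0.902

Stack each dimension's contribution:
  -A: nom -6.200 → Σnom=-6.200; wc +0.397/-0.360 → slack +0.397/-0.360; half-tol=0.379, Σhalf²=0.143262
  -B: nom -23.140 → Σnom=-29.340; wc +0.470/-0.470 → slack +0.867/-0.830; half-tol=0.470, Σhalf²=0.364162
  +C: nom +38.200 → Σnom=8.860; wc +0.120/-0.310 → slack +0.987/-1.140; half-tol=0.215, Σhalf²=0.410387
  -D: nom -33.700 → Σnom=-24.840; wc +0.050/-0.050 → slack +1.037/-1.190; half-tol=0.050, Σhalf²=0.412887
  -E: nom -5.970 → Σnom=-30.810; wc +0.380/-0.380 → slack +1.417/-1.570; half-tol=0.380, Σhalf²=0.557287
  +F: nom +6.600 → Σnom=-24.210; wc +0.230/-0.165 → slack +1.647/-1.735; half-tol=0.198, Σhalf²=0.596294
  +G: nom +9.800 → Σnom=-14.410; wc +0.080/-0.080 → slack +1.727/-1.815; half-tol=0.080, Σhalf²=0.602693
  -H: nom -3.940 → Σnom=-18.350; wc +0.017/-0.400 → slack +1.744/-2.215; half-tol=0.209, Σhalf²=0.646166
  +I: nom +40.750 → Σnom=22.400; wc +0.410/-0.410 → slack +2.154/-2.625; half-tol=0.410, Σhalf²=0.814266
Nominal = 22.400. Worst-case = [22.400 - 2.625, 22.400 + 2.154] = [19.775, 24.554]. RSS = √0.814266 = 0.902.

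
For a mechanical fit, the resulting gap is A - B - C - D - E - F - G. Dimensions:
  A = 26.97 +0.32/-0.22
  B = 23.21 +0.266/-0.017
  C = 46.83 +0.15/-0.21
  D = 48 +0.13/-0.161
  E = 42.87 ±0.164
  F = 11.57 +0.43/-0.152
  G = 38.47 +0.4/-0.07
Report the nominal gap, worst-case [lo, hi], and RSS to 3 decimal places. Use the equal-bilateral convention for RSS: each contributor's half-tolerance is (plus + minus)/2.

Stack each dimension's contribution:
  +A: nom +26.970 → Σnom=26.970; wc +0.320/-0.220 → slack +0.320/-0.220; half-tol=0.270, Σhalf²=0.072900
  -B: nom -23.210 → Σnom=3.760; wc +0.017/-0.266 → slack +0.337/-0.486; half-tol=0.142, Σhalf²=0.092922
  -C: nom -46.830 → Σnom=-43.070; wc +0.210/-0.150 → slack +0.547/-0.636; half-tol=0.180, Σhalf²=0.125322
  -D: nom -48.000 → Σnom=-91.070; wc +0.161/-0.130 → slack +0.708/-0.766; half-tol=0.146, Σhalf²=0.146493
  -E: nom -42.870 → Σnom=-133.940; wc +0.164/-0.164 → slack +0.872/-0.930; half-tol=0.164, Σhalf²=0.173389
  -F: nom -11.570 → Σnom=-145.510; wc +0.152/-0.430 → slack +1.024/-1.360; half-tol=0.291, Σhalf²=0.258070
  -G: nom -38.470 → Σnom=-183.980; wc +0.070/-0.400 → slack +1.094/-1.760; half-tol=0.235, Σhalf²=0.313295
Nominal = -183.980. Worst-case = [-183.980 - 1.760, -183.980 + 1.094] = [-185.740, -182.886]. RSS = √0.313295 = 0.560.

nominal=-183.980 wc=[-185.740,-182.886] rss=0.560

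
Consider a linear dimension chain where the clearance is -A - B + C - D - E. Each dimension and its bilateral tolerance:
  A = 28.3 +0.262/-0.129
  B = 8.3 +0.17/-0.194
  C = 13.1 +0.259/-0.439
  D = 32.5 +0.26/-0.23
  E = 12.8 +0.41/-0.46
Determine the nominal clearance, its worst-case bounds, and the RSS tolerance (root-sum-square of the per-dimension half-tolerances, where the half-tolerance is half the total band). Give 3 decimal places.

Stack each dimension's contribution:
  -A: nom -28.300 → Σnom=-28.300; wc +0.129/-0.262 → slack +0.129/-0.262; half-tol=0.196, Σhalf²=0.038220
  -B: nom -8.300 → Σnom=-36.600; wc +0.194/-0.170 → slack +0.323/-0.432; half-tol=0.182, Σhalf²=0.071344
  +C: nom +13.100 → Σnom=-23.500; wc +0.259/-0.439 → slack +0.582/-0.871; half-tol=0.349, Σhalf²=0.193145
  -D: nom -32.500 → Σnom=-56.000; wc +0.230/-0.260 → slack +0.812/-1.131; half-tol=0.245, Σhalf²=0.253170
  -E: nom -12.800 → Σnom=-68.800; wc +0.460/-0.410 → slack +1.272/-1.541; half-tol=0.435, Σhalf²=0.442395
Nominal = -68.800. Worst-case = [-68.800 - 1.541, -68.800 + 1.272] = [-70.341, -67.528]. RSS = √0.442395 = 0.665.

nominal=-68.800 wc=[-70.341,-67.528] rss=0.665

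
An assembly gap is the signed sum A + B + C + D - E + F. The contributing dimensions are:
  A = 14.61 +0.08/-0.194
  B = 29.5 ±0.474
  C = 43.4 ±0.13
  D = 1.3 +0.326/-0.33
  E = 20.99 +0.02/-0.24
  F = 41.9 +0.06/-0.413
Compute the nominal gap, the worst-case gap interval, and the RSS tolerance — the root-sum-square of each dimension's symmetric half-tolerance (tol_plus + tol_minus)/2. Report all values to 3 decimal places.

nominal=109.720 wc=[108.159,111.030] rss=0.664

Stack each dimension's contribution:
  +A: nom +14.610 → Σnom=14.610; wc +0.080/-0.194 → slack +0.080/-0.194; half-tol=0.137, Σhalf²=0.018769
  +B: nom +29.500 → Σnom=44.110; wc +0.474/-0.474 → slack +0.554/-0.668; half-tol=0.474, Σhalf²=0.243445
  +C: nom +43.400 → Σnom=87.510; wc +0.130/-0.130 → slack +0.684/-0.798; half-tol=0.130, Σhalf²=0.260345
  +D: nom +1.300 → Σnom=88.810; wc +0.326/-0.330 → slack +1.010/-1.128; half-tol=0.328, Σhalf²=0.367929
  -E: nom -20.990 → Σnom=67.820; wc +0.240/-0.020 → slack +1.250/-1.148; half-tol=0.130, Σhalf²=0.384829
  +F: nom +41.900 → Σnom=109.720; wc +0.060/-0.413 → slack +1.310/-1.561; half-tol=0.236, Σhalf²=0.440761
Nominal = 109.720. Worst-case = [109.720 - 1.561, 109.720 + 1.310] = [108.159, 111.030]. RSS = √0.440761 = 0.664.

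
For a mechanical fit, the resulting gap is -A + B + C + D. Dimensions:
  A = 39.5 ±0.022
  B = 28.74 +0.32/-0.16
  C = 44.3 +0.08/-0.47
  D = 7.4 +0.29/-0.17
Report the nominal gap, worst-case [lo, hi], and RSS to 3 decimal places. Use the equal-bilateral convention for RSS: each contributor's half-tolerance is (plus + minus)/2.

nominal=40.940 wc=[40.118,41.652] rss=0.432

Stack each dimension's contribution:
  -A: nom -39.500 → Σnom=-39.500; wc +0.022/-0.022 → slack +0.022/-0.022; half-tol=0.022, Σhalf²=0.000484
  +B: nom +28.740 → Σnom=-10.760; wc +0.320/-0.160 → slack +0.342/-0.182; half-tol=0.240, Σhalf²=0.058084
  +C: nom +44.300 → Σnom=33.540; wc +0.080/-0.470 → slack +0.422/-0.652; half-tol=0.275, Σhalf²=0.133709
  +D: nom +7.400 → Σnom=40.940; wc +0.290/-0.170 → slack +0.712/-0.822; half-tol=0.230, Σhalf²=0.186609
Nominal = 40.940. Worst-case = [40.940 - 0.822, 40.940 + 0.712] = [40.118, 41.652]. RSS = √0.186609 = 0.432.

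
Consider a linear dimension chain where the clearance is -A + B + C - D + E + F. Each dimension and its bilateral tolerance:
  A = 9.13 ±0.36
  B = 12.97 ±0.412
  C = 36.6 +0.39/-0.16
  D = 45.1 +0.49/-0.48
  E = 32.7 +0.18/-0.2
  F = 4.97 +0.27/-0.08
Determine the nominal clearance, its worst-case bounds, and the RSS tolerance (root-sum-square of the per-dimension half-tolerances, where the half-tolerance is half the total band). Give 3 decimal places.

Stack each dimension's contribution:
  -A: nom -9.130 → Σnom=-9.130; wc +0.360/-0.360 → slack +0.360/-0.360; half-tol=0.360, Σhalf²=0.129600
  +B: nom +12.970 → Σnom=3.840; wc +0.412/-0.412 → slack +0.772/-0.772; half-tol=0.412, Σhalf²=0.299344
  +C: nom +36.600 → Σnom=40.440; wc +0.390/-0.160 → slack +1.162/-0.932; half-tol=0.275, Σhalf²=0.374969
  -D: nom -45.100 → Σnom=-4.660; wc +0.480/-0.490 → slack +1.642/-1.422; half-tol=0.485, Σhalf²=0.610194
  +E: nom +32.700 → Σnom=28.040; wc +0.180/-0.200 → slack +1.822/-1.622; half-tol=0.190, Σhalf²=0.646294
  +F: nom +4.970 → Σnom=33.010; wc +0.270/-0.080 → slack +2.092/-1.702; half-tol=0.175, Σhalf²=0.676919
Nominal = 33.010. Worst-case = [33.010 - 1.702, 33.010 + 2.092] = [31.308, 35.102]. RSS = √0.676919 = 0.823.

nominal=33.010 wc=[31.308,35.102] rss=0.823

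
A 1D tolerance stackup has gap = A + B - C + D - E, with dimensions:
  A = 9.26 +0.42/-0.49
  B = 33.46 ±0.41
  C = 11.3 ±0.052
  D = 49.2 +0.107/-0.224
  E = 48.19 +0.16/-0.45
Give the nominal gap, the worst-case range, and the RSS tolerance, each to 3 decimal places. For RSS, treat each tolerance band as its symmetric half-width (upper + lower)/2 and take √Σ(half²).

Stack each dimension's contribution:
  +A: nom +9.260 → Σnom=9.260; wc +0.420/-0.490 → slack +0.420/-0.490; half-tol=0.455, Σhalf²=0.207025
  +B: nom +33.460 → Σnom=42.720; wc +0.410/-0.410 → slack +0.830/-0.900; half-tol=0.410, Σhalf²=0.375125
  -C: nom -11.300 → Σnom=31.420; wc +0.052/-0.052 → slack +0.882/-0.952; half-tol=0.052, Σhalf²=0.377829
  +D: nom +49.200 → Σnom=80.620; wc +0.107/-0.224 → slack +0.989/-1.176; half-tol=0.166, Σhalf²=0.405219
  -E: nom -48.190 → Σnom=32.430; wc +0.450/-0.160 → slack +1.439/-1.336; half-tol=0.305, Σhalf²=0.498244
Nominal = 32.430. Worst-case = [32.430 - 1.336, 32.430 + 1.439] = [31.094, 33.869]. RSS = √0.498244 = 0.706.

nominal=32.430 wc=[31.094,33.869] rss=0.706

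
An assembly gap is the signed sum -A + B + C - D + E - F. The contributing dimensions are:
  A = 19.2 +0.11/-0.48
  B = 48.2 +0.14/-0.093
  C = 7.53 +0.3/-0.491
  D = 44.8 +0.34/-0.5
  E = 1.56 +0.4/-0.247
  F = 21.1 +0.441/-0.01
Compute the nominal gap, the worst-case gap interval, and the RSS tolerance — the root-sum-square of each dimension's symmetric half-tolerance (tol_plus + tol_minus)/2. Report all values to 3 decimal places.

nominal=-27.810 wc=[-29.532,-25.980] rss=0.767

Stack each dimension's contribution:
  -A: nom -19.200 → Σnom=-19.200; wc +0.480/-0.110 → slack +0.480/-0.110; half-tol=0.295, Σhalf²=0.087025
  +B: nom +48.200 → Σnom=29.000; wc +0.140/-0.093 → slack +0.620/-0.203; half-tol=0.117, Σhalf²=0.100597
  +C: nom +7.530 → Σnom=36.530; wc +0.300/-0.491 → slack +0.920/-0.694; half-tol=0.395, Σhalf²=0.257018
  -D: nom -44.800 → Σnom=-8.270; wc +0.500/-0.340 → slack +1.420/-1.034; half-tol=0.420, Σhalf²=0.433418
  +E: nom +1.560 → Σnom=-6.710; wc +0.400/-0.247 → slack +1.820/-1.281; half-tol=0.324, Σhalf²=0.538070
  -F: nom -21.100 → Σnom=-27.810; wc +0.010/-0.441 → slack +1.830/-1.722; half-tol=0.226, Σhalf²=0.588920
Nominal = -27.810. Worst-case = [-27.810 - 1.722, -27.810 + 1.830] = [-29.532, -25.980]. RSS = √0.588920 = 0.767.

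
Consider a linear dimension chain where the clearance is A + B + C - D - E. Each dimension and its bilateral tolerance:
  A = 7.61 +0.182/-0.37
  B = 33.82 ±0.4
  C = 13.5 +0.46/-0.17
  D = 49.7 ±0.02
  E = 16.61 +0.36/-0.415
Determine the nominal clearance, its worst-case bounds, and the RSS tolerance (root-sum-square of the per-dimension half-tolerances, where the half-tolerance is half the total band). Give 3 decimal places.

nominal=-11.380 wc=[-12.700,-9.903] rss=0.697

Stack each dimension's contribution:
  +A: nom +7.610 → Σnom=7.610; wc +0.182/-0.370 → slack +0.182/-0.370; half-tol=0.276, Σhalf²=0.076176
  +B: nom +33.820 → Σnom=41.430; wc +0.400/-0.400 → slack +0.582/-0.770; half-tol=0.400, Σhalf²=0.236176
  +C: nom +13.500 → Σnom=54.930; wc +0.460/-0.170 → slack +1.042/-0.940; half-tol=0.315, Σhalf²=0.335401
  -D: nom -49.700 → Σnom=5.230; wc +0.020/-0.020 → slack +1.062/-0.960; half-tol=0.020, Σhalf²=0.335801
  -E: nom -16.610 → Σnom=-11.380; wc +0.415/-0.360 → slack +1.477/-1.320; half-tol=0.387, Σhalf²=0.485957
Nominal = -11.380. Worst-case = [-11.380 - 1.320, -11.380 + 1.477] = [-12.700, -9.903]. RSS = √0.485957 = 0.697.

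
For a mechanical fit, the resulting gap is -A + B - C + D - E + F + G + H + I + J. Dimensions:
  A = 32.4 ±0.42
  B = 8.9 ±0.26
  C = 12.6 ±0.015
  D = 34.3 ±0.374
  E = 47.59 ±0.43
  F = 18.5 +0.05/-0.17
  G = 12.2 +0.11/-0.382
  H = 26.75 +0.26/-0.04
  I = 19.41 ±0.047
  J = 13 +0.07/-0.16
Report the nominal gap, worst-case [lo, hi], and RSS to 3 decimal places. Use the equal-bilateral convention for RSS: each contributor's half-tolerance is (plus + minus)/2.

nominal=40.470 wc=[38.172,42.506] rss=0.824

Stack each dimension's contribution:
  -A: nom -32.400 → Σnom=-32.400; wc +0.420/-0.420 → slack +0.420/-0.420; half-tol=0.420, Σhalf²=0.176400
  +B: nom +8.900 → Σnom=-23.500; wc +0.260/-0.260 → slack +0.680/-0.680; half-tol=0.260, Σhalf²=0.244000
  -C: nom -12.600 → Σnom=-36.100; wc +0.015/-0.015 → slack +0.695/-0.695; half-tol=0.015, Σhalf²=0.244225
  +D: nom +34.300 → Σnom=-1.800; wc +0.374/-0.374 → slack +1.069/-1.069; half-tol=0.374, Σhalf²=0.384101
  -E: nom -47.590 → Σnom=-49.390; wc +0.430/-0.430 → slack +1.499/-1.499; half-tol=0.430, Σhalf²=0.569001
  +F: nom +18.500 → Σnom=-30.890; wc +0.050/-0.170 → slack +1.549/-1.669; half-tol=0.110, Σhalf²=0.581101
  +G: nom +12.200 → Σnom=-18.690; wc +0.110/-0.382 → slack +1.659/-2.051; half-tol=0.246, Σhalf²=0.641617
  +H: nom +26.750 → Σnom=8.060; wc +0.260/-0.040 → slack +1.919/-2.091; half-tol=0.150, Σhalf²=0.664117
  +I: nom +19.410 → Σnom=27.470; wc +0.047/-0.047 → slack +1.966/-2.138; half-tol=0.047, Σhalf²=0.666326
  +J: nom +13.000 → Σnom=40.470; wc +0.070/-0.160 → slack +2.036/-2.298; half-tol=0.115, Σhalf²=0.679551
Nominal = 40.470. Worst-case = [40.470 - 2.298, 40.470 + 2.036] = [38.172, 42.506]. RSS = √0.679551 = 0.824.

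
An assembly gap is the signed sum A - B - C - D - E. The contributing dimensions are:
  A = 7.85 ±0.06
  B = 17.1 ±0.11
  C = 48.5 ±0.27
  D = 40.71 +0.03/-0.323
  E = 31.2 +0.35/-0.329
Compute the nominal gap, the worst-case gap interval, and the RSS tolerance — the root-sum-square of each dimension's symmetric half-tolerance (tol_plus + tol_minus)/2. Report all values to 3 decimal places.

Stack each dimension's contribution:
  +A: nom +7.850 → Σnom=7.850; wc +0.060/-0.060 → slack +0.060/-0.060; half-tol=0.060, Σhalf²=0.003600
  -B: nom -17.100 → Σnom=-9.250; wc +0.110/-0.110 → slack +0.170/-0.170; half-tol=0.110, Σhalf²=0.015700
  -C: nom -48.500 → Σnom=-57.750; wc +0.270/-0.270 → slack +0.440/-0.440; half-tol=0.270, Σhalf²=0.088600
  -D: nom -40.710 → Σnom=-98.460; wc +0.323/-0.030 → slack +0.763/-0.470; half-tol=0.176, Σhalf²=0.119752
  -E: nom -31.200 → Σnom=-129.660; wc +0.329/-0.350 → slack +1.092/-0.820; half-tol=0.340, Σhalf²=0.235013
Nominal = -129.660. Worst-case = [-129.660 - 0.820, -129.660 + 1.092] = [-130.480, -128.568]. RSS = √0.235013 = 0.485.

nominal=-129.660 wc=[-130.480,-128.568] rss=0.485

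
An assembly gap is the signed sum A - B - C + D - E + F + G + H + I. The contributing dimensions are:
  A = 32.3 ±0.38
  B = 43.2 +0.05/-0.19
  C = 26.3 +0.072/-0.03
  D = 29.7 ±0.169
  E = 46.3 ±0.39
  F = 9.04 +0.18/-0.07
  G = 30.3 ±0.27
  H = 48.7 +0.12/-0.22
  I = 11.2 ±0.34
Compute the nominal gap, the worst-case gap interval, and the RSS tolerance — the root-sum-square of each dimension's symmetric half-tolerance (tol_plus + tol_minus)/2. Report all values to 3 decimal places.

nominal=45.440 wc=[43.479,47.509] rss=0.758

Stack each dimension's contribution:
  +A: nom +32.300 → Σnom=32.300; wc +0.380/-0.380 → slack +0.380/-0.380; half-tol=0.380, Σhalf²=0.144400
  -B: nom -43.200 → Σnom=-10.900; wc +0.190/-0.050 → slack +0.570/-0.430; half-tol=0.120, Σhalf²=0.158800
  -C: nom -26.300 → Σnom=-37.200; wc +0.030/-0.072 → slack +0.600/-0.502; half-tol=0.051, Σhalf²=0.161401
  +D: nom +29.700 → Σnom=-7.500; wc +0.169/-0.169 → slack +0.769/-0.671; half-tol=0.169, Σhalf²=0.189962
  -E: nom -46.300 → Σnom=-53.800; wc +0.390/-0.390 → slack +1.159/-1.061; half-tol=0.390, Σhalf²=0.342062
  +F: nom +9.040 → Σnom=-44.760; wc +0.180/-0.070 → slack +1.339/-1.131; half-tol=0.125, Σhalf²=0.357687
  +G: nom +30.300 → Σnom=-14.460; wc +0.270/-0.270 → slack +1.609/-1.401; half-tol=0.270, Σhalf²=0.430587
  +H: nom +48.700 → Σnom=34.240; wc +0.120/-0.220 → slack +1.729/-1.621; half-tol=0.170, Σhalf²=0.459487
  +I: nom +11.200 → Σnom=45.440; wc +0.340/-0.340 → slack +2.069/-1.961; half-tol=0.340, Σhalf²=0.575087
Nominal = 45.440. Worst-case = [45.440 - 1.961, 45.440 + 2.069] = [43.479, 47.509]. RSS = √0.575087 = 0.758.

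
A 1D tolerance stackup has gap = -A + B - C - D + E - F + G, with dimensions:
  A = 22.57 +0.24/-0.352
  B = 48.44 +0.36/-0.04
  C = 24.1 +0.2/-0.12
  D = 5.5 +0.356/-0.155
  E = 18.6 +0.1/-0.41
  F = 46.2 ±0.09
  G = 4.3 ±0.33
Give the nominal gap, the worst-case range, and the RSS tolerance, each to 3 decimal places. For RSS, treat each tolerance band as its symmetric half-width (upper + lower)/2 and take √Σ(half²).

nominal=-27.030 wc=[-28.696,-25.523] rss=0.633

Stack each dimension's contribution:
  -A: nom -22.570 → Σnom=-22.570; wc +0.352/-0.240 → slack +0.352/-0.240; half-tol=0.296, Σhalf²=0.087616
  +B: nom +48.440 → Σnom=25.870; wc +0.360/-0.040 → slack +0.712/-0.280; half-tol=0.200, Σhalf²=0.127616
  -C: nom -24.100 → Σnom=1.770; wc +0.120/-0.200 → slack +0.832/-0.480; half-tol=0.160, Σhalf²=0.153216
  -D: nom -5.500 → Σnom=-3.730; wc +0.155/-0.356 → slack +0.987/-0.836; half-tol=0.256, Σhalf²=0.218496
  +E: nom +18.600 → Σnom=14.870; wc +0.100/-0.410 → slack +1.087/-1.246; half-tol=0.255, Σhalf²=0.283521
  -F: nom -46.200 → Σnom=-31.330; wc +0.090/-0.090 → slack +1.177/-1.336; half-tol=0.090, Σhalf²=0.291621
  +G: nom +4.300 → Σnom=-27.030; wc +0.330/-0.330 → slack +1.507/-1.666; half-tol=0.330, Σhalf²=0.400521
Nominal = -27.030. Worst-case = [-27.030 - 1.666, -27.030 + 1.507] = [-28.696, -25.523]. RSS = √0.400521 = 0.633.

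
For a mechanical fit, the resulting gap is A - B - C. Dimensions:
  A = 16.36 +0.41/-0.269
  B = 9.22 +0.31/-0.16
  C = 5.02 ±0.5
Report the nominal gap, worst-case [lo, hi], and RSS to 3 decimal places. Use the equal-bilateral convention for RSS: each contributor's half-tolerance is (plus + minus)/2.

nominal=2.120 wc=[1.041,3.190] rss=0.648

Stack each dimension's contribution:
  +A: nom +16.360 → Σnom=16.360; wc +0.410/-0.269 → slack +0.410/-0.269; half-tol=0.340, Σhalf²=0.115260
  -B: nom -9.220 → Σnom=7.140; wc +0.160/-0.310 → slack +0.570/-0.579; half-tol=0.235, Σhalf²=0.170485
  -C: nom -5.020 → Σnom=2.120; wc +0.500/-0.500 → slack +1.070/-1.079; half-tol=0.500, Σhalf²=0.420485
Nominal = 2.120. Worst-case = [2.120 - 1.079, 2.120 + 1.070] = [1.041, 3.190]. RSS = √0.420485 = 0.648.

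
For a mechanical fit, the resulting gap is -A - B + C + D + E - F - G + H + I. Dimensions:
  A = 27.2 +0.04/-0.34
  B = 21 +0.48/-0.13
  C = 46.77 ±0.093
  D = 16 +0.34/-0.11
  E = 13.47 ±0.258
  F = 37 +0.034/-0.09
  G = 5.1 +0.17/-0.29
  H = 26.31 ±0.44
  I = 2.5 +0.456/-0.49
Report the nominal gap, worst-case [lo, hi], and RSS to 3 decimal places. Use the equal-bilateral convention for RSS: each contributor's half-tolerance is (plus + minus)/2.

Stack each dimension's contribution:
  -A: nom -27.200 → Σnom=-27.200; wc +0.340/-0.040 → slack +0.340/-0.040; half-tol=0.190, Σhalf²=0.036100
  -B: nom -21.000 → Σnom=-48.200; wc +0.130/-0.480 → slack +0.470/-0.520; half-tol=0.305, Σhalf²=0.129125
  +C: nom +46.770 → Σnom=-1.430; wc +0.093/-0.093 → slack +0.563/-0.613; half-tol=0.093, Σhalf²=0.137774
  +D: nom +16.000 → Σnom=14.570; wc +0.340/-0.110 → slack +0.903/-0.723; half-tol=0.225, Σhalf²=0.188399
  +E: nom +13.470 → Σnom=28.040; wc +0.258/-0.258 → slack +1.161/-0.981; half-tol=0.258, Σhalf²=0.254963
  -F: nom -37.000 → Σnom=-8.960; wc +0.090/-0.034 → slack +1.251/-1.015; half-tol=0.062, Σhalf²=0.258807
  -G: nom -5.100 → Σnom=-14.060; wc +0.290/-0.170 → slack +1.541/-1.185; half-tol=0.230, Σhalf²=0.311707
  +H: nom +26.310 → Σnom=12.250; wc +0.440/-0.440 → slack +1.981/-1.625; half-tol=0.440, Σhalf²=0.505307
  +I: nom +2.500 → Σnom=14.750; wc +0.456/-0.490 → slack +2.437/-2.115; half-tol=0.473, Σhalf²=0.729036
Nominal = 14.750. Worst-case = [14.750 - 2.115, 14.750 + 2.437] = [12.635, 17.187]. RSS = √0.729036 = 0.854.

nominal=14.750 wc=[12.635,17.187] rss=0.854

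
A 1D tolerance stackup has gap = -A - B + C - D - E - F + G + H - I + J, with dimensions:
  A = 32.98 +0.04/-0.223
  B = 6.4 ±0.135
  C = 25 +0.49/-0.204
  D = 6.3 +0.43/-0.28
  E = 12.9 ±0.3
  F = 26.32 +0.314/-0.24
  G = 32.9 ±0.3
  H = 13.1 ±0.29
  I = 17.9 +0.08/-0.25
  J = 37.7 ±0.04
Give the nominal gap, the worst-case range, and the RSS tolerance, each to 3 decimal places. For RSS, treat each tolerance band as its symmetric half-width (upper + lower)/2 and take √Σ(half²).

nominal=5.900 wc=[3.767,8.448] rss=0.807

Stack each dimension's contribution:
  -A: nom -32.980 → Σnom=-32.980; wc +0.223/-0.040 → slack +0.223/-0.040; half-tol=0.132, Σhalf²=0.017292
  -B: nom -6.400 → Σnom=-39.380; wc +0.135/-0.135 → slack +0.358/-0.175; half-tol=0.135, Σhalf²=0.035517
  +C: nom +25.000 → Σnom=-14.380; wc +0.490/-0.204 → slack +0.848/-0.379; half-tol=0.347, Σhalf²=0.155926
  -D: nom -6.300 → Σnom=-20.680; wc +0.280/-0.430 → slack +1.128/-0.809; half-tol=0.355, Σhalf²=0.281951
  -E: nom -12.900 → Σnom=-33.580; wc +0.300/-0.300 → slack +1.428/-1.109; half-tol=0.300, Σhalf²=0.371951
  -F: nom -26.320 → Σnom=-59.900; wc +0.240/-0.314 → slack +1.668/-1.423; half-tol=0.277, Σhalf²=0.448680
  +G: nom +32.900 → Σnom=-27.000; wc +0.300/-0.300 → slack +1.968/-1.723; half-tol=0.300, Σhalf²=0.538680
  +H: nom +13.100 → Σnom=-13.900; wc +0.290/-0.290 → slack +2.258/-2.013; half-tol=0.290, Σhalf²=0.622780
  -I: nom -17.900 → Σnom=-31.800; wc +0.250/-0.080 → slack +2.508/-2.093; half-tol=0.165, Σhalf²=0.650005
  +J: nom +37.700 → Σnom=5.900; wc +0.040/-0.040 → slack +2.548/-2.133; half-tol=0.040, Σhalf²=0.651605
Nominal = 5.900. Worst-case = [5.900 - 2.133, 5.900 + 2.548] = [3.767, 8.448]. RSS = √0.651605 = 0.807.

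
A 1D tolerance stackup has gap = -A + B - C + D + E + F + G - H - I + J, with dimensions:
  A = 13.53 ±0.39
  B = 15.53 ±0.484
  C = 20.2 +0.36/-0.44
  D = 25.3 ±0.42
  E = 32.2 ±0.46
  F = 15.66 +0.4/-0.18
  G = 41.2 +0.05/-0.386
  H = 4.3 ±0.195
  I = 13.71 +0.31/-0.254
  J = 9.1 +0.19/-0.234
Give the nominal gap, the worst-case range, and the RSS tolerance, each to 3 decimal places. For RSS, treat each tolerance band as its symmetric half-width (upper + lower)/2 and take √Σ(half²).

Stack each dimension's contribution:
  -A: nom -13.530 → Σnom=-13.530; wc +0.390/-0.390 → slack +0.390/-0.390; half-tol=0.390, Σhalf²=0.152100
  +B: nom +15.530 → Σnom=2.000; wc +0.484/-0.484 → slack +0.874/-0.874; half-tol=0.484, Σhalf²=0.386356
  -C: nom -20.200 → Σnom=-18.200; wc +0.440/-0.360 → slack +1.314/-1.234; half-tol=0.400, Σhalf²=0.546356
  +D: nom +25.300 → Σnom=7.100; wc +0.420/-0.420 → slack +1.734/-1.654; half-tol=0.420, Σhalf²=0.722756
  +E: nom +32.200 → Σnom=39.300; wc +0.460/-0.460 → slack +2.194/-2.114; half-tol=0.460, Σhalf²=0.934356
  +F: nom +15.660 → Σnom=54.960; wc +0.400/-0.180 → slack +2.594/-2.294; half-tol=0.290, Σhalf²=1.018456
  +G: nom +41.200 → Σnom=96.160; wc +0.050/-0.386 → slack +2.644/-2.680; half-tol=0.218, Σhalf²=1.065980
  -H: nom -4.300 → Σnom=91.860; wc +0.195/-0.195 → slack +2.839/-2.875; half-tol=0.195, Σhalf²=1.104005
  -I: nom -13.710 → Σnom=78.150; wc +0.254/-0.310 → slack +3.093/-3.185; half-tol=0.282, Σhalf²=1.183529
  +J: nom +9.100 → Σnom=87.250; wc +0.190/-0.234 → slack +3.283/-3.419; half-tol=0.212, Σhalf²=1.228473
Nominal = 87.250. Worst-case = [87.250 - 3.419, 87.250 + 3.283] = [83.831, 90.533]. RSS = √1.228473 = 1.108.

nominal=87.250 wc=[83.831,90.533] rss=1.108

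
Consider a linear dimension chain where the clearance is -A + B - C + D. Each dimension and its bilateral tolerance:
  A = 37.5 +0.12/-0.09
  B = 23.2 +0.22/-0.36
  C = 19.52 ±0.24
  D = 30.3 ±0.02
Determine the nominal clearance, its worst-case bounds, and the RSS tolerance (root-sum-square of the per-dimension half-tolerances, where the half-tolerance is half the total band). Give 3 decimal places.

Stack each dimension's contribution:
  -A: nom -37.500 → Σnom=-37.500; wc +0.090/-0.120 → slack +0.090/-0.120; half-tol=0.105, Σhalf²=0.011025
  +B: nom +23.200 → Σnom=-14.300; wc +0.220/-0.360 → slack +0.310/-0.480; half-tol=0.290, Σhalf²=0.095125
  -C: nom -19.520 → Σnom=-33.820; wc +0.240/-0.240 → slack +0.550/-0.720; half-tol=0.240, Σhalf²=0.152725
  +D: nom +30.300 → Σnom=-3.520; wc +0.020/-0.020 → slack +0.570/-0.740; half-tol=0.020, Σhalf²=0.153125
Nominal = -3.520. Worst-case = [-3.520 - 0.740, -3.520 + 0.570] = [-4.260, -2.950]. RSS = √0.153125 = 0.391.

nominal=-3.520 wc=[-4.260,-2.950] rss=0.391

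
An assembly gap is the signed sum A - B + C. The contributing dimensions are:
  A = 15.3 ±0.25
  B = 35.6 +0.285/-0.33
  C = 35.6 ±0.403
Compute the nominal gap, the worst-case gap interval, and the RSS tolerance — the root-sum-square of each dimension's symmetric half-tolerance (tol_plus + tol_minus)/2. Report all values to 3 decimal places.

nominal=15.300 wc=[14.362,16.283] rss=0.565

Stack each dimension's contribution:
  +A: nom +15.300 → Σnom=15.300; wc +0.250/-0.250 → slack +0.250/-0.250; half-tol=0.250, Σhalf²=0.062500
  -B: nom -35.600 → Σnom=-20.300; wc +0.330/-0.285 → slack +0.580/-0.535; half-tol=0.307, Σhalf²=0.157056
  +C: nom +35.600 → Σnom=15.300; wc +0.403/-0.403 → slack +0.983/-0.938; half-tol=0.403, Σhalf²=0.319465
Nominal = 15.300. Worst-case = [15.300 - 0.938, 15.300 + 0.983] = [14.362, 16.283]. RSS = √0.319465 = 0.565.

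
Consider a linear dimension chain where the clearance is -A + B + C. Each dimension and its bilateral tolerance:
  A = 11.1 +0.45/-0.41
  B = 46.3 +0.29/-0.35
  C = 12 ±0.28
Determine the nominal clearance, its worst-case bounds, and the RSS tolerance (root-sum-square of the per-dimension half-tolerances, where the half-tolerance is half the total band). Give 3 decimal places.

Stack each dimension's contribution:
  -A: nom -11.100 → Σnom=-11.100; wc +0.410/-0.450 → slack +0.410/-0.450; half-tol=0.430, Σhalf²=0.184900
  +B: nom +46.300 → Σnom=35.200; wc +0.290/-0.350 → slack +0.700/-0.800; half-tol=0.320, Σhalf²=0.287300
  +C: nom +12.000 → Σnom=47.200; wc +0.280/-0.280 → slack +0.980/-1.080; half-tol=0.280, Σhalf²=0.365700
Nominal = 47.200. Worst-case = [47.200 - 1.080, 47.200 + 0.980] = [46.120, 48.180]. RSS = √0.365700 = 0.605.

nominal=47.200 wc=[46.120,48.180] rss=0.605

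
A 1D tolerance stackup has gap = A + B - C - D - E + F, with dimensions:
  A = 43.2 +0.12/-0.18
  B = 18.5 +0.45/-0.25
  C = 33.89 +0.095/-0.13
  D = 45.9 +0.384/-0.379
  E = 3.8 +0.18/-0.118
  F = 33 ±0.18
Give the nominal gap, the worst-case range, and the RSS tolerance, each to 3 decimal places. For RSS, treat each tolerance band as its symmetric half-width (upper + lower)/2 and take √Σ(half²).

nominal=11.110 wc=[9.841,12.487] rss=0.598

Stack each dimension's contribution:
  +A: nom +43.200 → Σnom=43.200; wc +0.120/-0.180 → slack +0.120/-0.180; half-tol=0.150, Σhalf²=0.022500
  +B: nom +18.500 → Σnom=61.700; wc +0.450/-0.250 → slack +0.570/-0.430; half-tol=0.350, Σhalf²=0.145000
  -C: nom -33.890 → Σnom=27.810; wc +0.130/-0.095 → slack +0.700/-0.525; half-tol=0.113, Σhalf²=0.157656
  -D: nom -45.900 → Σnom=-18.090; wc +0.379/-0.384 → slack +1.079/-0.909; half-tol=0.382, Σhalf²=0.303199
  -E: nom -3.800 → Σnom=-21.890; wc +0.118/-0.180 → slack +1.197/-1.089; half-tol=0.149, Σhalf²=0.325400
  +F: nom +33.000 → Σnom=11.110; wc +0.180/-0.180 → slack +1.377/-1.269; half-tol=0.180, Σhalf²=0.357800
Nominal = 11.110. Worst-case = [11.110 - 1.269, 11.110 + 1.377] = [9.841, 12.487]. RSS = √0.357800 = 0.598.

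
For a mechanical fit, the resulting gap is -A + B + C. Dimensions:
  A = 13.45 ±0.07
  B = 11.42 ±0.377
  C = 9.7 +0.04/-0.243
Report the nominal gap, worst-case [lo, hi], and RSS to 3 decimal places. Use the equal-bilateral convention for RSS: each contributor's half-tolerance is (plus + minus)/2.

Stack each dimension's contribution:
  -A: nom -13.450 → Σnom=-13.450; wc +0.070/-0.070 → slack +0.070/-0.070; half-tol=0.070, Σhalf²=0.004900
  +B: nom +11.420 → Σnom=-2.030; wc +0.377/-0.377 → slack +0.447/-0.447; half-tol=0.377, Σhalf²=0.147029
  +C: nom +9.700 → Σnom=7.670; wc +0.040/-0.243 → slack +0.487/-0.690; half-tol=0.141, Σhalf²=0.167051
Nominal = 7.670. Worst-case = [7.670 - 0.690, 7.670 + 0.487] = [6.980, 8.157]. RSS = √0.167051 = 0.409.

nominal=7.670 wc=[6.980,8.157] rss=0.409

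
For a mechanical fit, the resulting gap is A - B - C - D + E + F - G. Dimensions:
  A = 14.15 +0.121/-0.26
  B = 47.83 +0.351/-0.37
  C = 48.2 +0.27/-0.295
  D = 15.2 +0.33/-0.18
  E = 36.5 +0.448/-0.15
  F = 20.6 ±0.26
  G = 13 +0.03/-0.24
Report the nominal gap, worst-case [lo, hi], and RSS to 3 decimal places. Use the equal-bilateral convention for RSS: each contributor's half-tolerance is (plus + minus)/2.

nominal=-52.980 wc=[-54.631,-51.066] rss=0.697

Stack each dimension's contribution:
  +A: nom +14.150 → Σnom=14.150; wc +0.121/-0.260 → slack +0.121/-0.260; half-tol=0.191, Σhalf²=0.036290
  -B: nom -47.830 → Σnom=-33.680; wc +0.370/-0.351 → slack +0.491/-0.611; half-tol=0.360, Σhalf²=0.166250
  -C: nom -48.200 → Σnom=-81.880; wc +0.295/-0.270 → slack +0.786/-0.881; half-tol=0.282, Σhalf²=0.246057
  -D: nom -15.200 → Σnom=-97.080; wc +0.180/-0.330 → slack +0.966/-1.211; half-tol=0.255, Σhalf²=0.311082
  +E: nom +36.500 → Σnom=-60.580; wc +0.448/-0.150 → slack +1.414/-1.361; half-tol=0.299, Σhalf²=0.400483
  +F: nom +20.600 → Σnom=-39.980; wc +0.260/-0.260 → slack +1.674/-1.621; half-tol=0.260, Σhalf²=0.468083
  -G: nom -13.000 → Σnom=-52.980; wc +0.240/-0.030 → slack +1.914/-1.651; half-tol=0.135, Σhalf²=0.486308
Nominal = -52.980. Worst-case = [-52.980 - 1.651, -52.980 + 1.914] = [-54.631, -51.066]. RSS = √0.486308 = 0.697.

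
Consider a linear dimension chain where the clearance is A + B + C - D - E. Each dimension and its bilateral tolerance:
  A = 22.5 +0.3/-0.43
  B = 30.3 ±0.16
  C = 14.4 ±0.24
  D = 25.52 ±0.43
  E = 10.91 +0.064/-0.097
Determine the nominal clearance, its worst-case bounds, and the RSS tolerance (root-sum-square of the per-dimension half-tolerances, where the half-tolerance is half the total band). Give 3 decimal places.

Stack each dimension's contribution:
  +A: nom +22.500 → Σnom=22.500; wc +0.300/-0.430 → slack +0.300/-0.430; half-tol=0.365, Σhalf²=0.133225
  +B: nom +30.300 → Σnom=52.800; wc +0.160/-0.160 → slack +0.460/-0.590; half-tol=0.160, Σhalf²=0.158825
  +C: nom +14.400 → Σnom=67.200; wc +0.240/-0.240 → slack +0.700/-0.830; half-tol=0.240, Σhalf²=0.216425
  -D: nom -25.520 → Σnom=41.680; wc +0.430/-0.430 → slack +1.130/-1.260; half-tol=0.430, Σhalf²=0.401325
  -E: nom -10.910 → Σnom=30.770; wc +0.097/-0.064 → slack +1.227/-1.324; half-tol=0.081, Σhalf²=0.407805
Nominal = 30.770. Worst-case = [30.770 - 1.324, 30.770 + 1.227] = [29.446, 31.997]. RSS = √0.407805 = 0.639.

nominal=30.770 wc=[29.446,31.997] rss=0.639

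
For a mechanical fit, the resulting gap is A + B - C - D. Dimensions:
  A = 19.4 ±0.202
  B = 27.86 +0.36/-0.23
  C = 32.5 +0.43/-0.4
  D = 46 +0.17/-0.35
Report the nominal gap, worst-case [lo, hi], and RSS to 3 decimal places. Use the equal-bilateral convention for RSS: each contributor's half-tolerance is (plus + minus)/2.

Stack each dimension's contribution:
  +A: nom +19.400 → Σnom=19.400; wc +0.202/-0.202 → slack +0.202/-0.202; half-tol=0.202, Σhalf²=0.040804
  +B: nom +27.860 → Σnom=47.260; wc +0.360/-0.230 → slack +0.562/-0.432; half-tol=0.295, Σhalf²=0.127829
  -C: nom -32.500 → Σnom=14.760; wc +0.400/-0.430 → slack +0.962/-0.862; half-tol=0.415, Σhalf²=0.300054
  -D: nom -46.000 → Σnom=-31.240; wc +0.350/-0.170 → slack +1.312/-1.032; half-tol=0.260, Σhalf²=0.367654
Nominal = -31.240. Worst-case = [-31.240 - 1.032, -31.240 + 1.312] = [-32.272, -29.928]. RSS = √0.367654 = 0.606.

nominal=-31.240 wc=[-32.272,-29.928] rss=0.606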